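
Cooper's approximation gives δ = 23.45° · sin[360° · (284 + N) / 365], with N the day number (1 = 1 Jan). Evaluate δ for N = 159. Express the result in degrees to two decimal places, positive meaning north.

360 × (284 + 159) / 365 = 436.932°; sin(436.932°) = 0.9741.
δ = 23.45 × 0.9741 = 22.843° ≈ +22.84°.

+22.84°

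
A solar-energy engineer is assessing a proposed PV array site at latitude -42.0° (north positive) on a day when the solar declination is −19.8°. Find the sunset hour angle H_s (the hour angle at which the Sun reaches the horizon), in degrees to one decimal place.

108.9°

cos H_s = −tan(-42.0°) · tan(-19.8°) = -0.3242, so H_s = arccos(-0.3242) = 108.92°.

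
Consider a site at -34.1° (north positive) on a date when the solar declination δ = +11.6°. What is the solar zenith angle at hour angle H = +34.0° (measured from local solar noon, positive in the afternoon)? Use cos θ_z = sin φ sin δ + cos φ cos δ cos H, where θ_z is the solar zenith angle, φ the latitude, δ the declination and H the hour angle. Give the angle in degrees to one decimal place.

56.0°

cos θ_z = sin φ sin δ + cos φ cos δ cos H = (-0.5606)(0.2011) + (0.8281)(0.9796)(0.8290) = 0.5598.
θ_z = arccos(0.5598) = 55.96°.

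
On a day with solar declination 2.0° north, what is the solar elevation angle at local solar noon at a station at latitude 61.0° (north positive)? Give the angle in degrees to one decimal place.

At local solar noon the hour angle is zero, so the elevation is 90° − |φ − δ| = 90° − |61.0° − (2.0°)| = 90° − 59.0° = 31.0°.

31.0°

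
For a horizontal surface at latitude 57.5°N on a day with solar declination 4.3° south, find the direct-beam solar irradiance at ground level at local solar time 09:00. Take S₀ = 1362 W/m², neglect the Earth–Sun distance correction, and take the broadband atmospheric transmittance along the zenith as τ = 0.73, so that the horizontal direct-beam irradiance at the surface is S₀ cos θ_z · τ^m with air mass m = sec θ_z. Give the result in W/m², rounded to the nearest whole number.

Hour angle H = 15° × (9 − 12) = -45.00°.
cos θ_z = sin φ sin δ + cos φ cos δ cos H = (0.8434)(-0.0750) + (0.5373)(0.9972)(0.7071) = 0.3156.
Air mass m = 1/cos θ_z = 1/0.3156 = 3.169; τ^m = 0.73^3.169 = 0.3689.
Surface direct beam = 1362 × 0.3156 × 0.3689 = 158.57 W/m².

159 W/m²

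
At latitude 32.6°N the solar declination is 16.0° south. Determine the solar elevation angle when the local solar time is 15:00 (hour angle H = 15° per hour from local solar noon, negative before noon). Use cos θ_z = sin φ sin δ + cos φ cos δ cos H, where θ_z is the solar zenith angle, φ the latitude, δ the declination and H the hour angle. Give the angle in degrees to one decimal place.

25.1°

Hour angle H = 15° × (15 − 12) = 45.00°.
With φ = 32.6°, δ = -16.0°, H = 45.00°: sin φ sin δ = -0.1485, cos φ cos δ cos H = 0.5726, so cos θ_z = 0.4241.
θ_z = arccos(0.4241) = 64.91°, so the elevation is 90° − 64.91° = 25.09°.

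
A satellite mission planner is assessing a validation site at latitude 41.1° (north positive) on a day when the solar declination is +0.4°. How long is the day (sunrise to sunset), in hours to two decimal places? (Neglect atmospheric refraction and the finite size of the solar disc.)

12.05 hours

−tan φ tan δ = −(0.8724)(0.0070) = -0.0061; H_s = arccos(-0.0061) = 90.35°.
Day length = 2 H_s / 15° h⁻¹ = 180.70° / 15 = 12.047 h.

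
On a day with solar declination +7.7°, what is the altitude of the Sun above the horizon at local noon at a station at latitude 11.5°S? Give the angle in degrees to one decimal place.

70.8°

At local solar noon the hour angle is zero, so the elevation is 90° − |φ − δ| = 90° − |-11.5° − (7.7°)| = 90° − 19.2° = 70.8°.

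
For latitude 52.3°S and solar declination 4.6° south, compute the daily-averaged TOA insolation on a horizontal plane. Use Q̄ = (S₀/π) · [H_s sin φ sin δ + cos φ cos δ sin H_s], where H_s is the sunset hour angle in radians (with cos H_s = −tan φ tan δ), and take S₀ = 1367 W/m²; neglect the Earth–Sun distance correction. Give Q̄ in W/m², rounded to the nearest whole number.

−tan φ tan δ = −(-1.2938)(-0.0805) = -0.1042; H_s = arccos(-0.1042) = 95.98°. In radians, H_s = 1.6752.
H_s sin φ sin δ = 1.6752 × -0.7912 × -0.0802 = 0.1063.
cos φ cos δ sin H_s = 0.6115 × 0.9968 × 0.9946 = 0.6063.
Q̄ = (1367/π) × (0.1063 + 0.6063) = 435.13 × 0.7126 = 310.07 W/m².

310 W/m²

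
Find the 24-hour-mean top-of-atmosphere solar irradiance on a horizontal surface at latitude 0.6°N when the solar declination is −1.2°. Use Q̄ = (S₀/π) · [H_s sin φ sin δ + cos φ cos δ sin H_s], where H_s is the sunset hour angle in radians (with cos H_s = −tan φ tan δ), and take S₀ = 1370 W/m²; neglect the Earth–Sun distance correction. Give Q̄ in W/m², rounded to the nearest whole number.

The sunset hour angle satisfies cos H_s = −tan φ tan δ = 0.0002, giving H_s = 89.99°. In radians, H_s = 1.5706.
H_s sin φ sin δ = 1.5706 × 0.0105 × -0.0209 = -0.0003.
cos φ cos δ sin H_s = 0.9999 × 0.9998 × 1.0000 = 0.9997.
Q̄ = (1370/π) × (-0.0003 + 0.9997) = 436.08 × 0.9994 = 435.82 W/m².

436 W/m²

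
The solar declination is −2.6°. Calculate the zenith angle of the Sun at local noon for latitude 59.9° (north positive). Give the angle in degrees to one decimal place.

At local solar noon the hour angle is zero, so the zenith angle is |φ − δ| = |59.9° − (-2.6°)| = 62.5°.

62.5°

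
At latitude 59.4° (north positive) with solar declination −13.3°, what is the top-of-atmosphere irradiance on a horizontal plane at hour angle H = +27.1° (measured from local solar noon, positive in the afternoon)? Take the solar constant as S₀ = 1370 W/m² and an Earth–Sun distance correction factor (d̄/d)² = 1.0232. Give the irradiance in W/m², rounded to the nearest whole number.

341 W/m²

cos θ_z = sin φ sin δ + cos φ cos δ cos H = (0.8607)(-0.2300) + (0.5090)(0.9732)(0.8902) = 0.2430.
Top-of-atmosphere irradiance = S₀ (d̄/d)² cos θ_z = 1370 × 1.0232 × 0.2430 = 340.63 W/m².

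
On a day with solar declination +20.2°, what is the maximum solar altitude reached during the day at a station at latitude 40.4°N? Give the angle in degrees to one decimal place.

69.8°

At local solar noon the hour angle is zero, so the elevation is 90° − |φ − δ| = 90° − |40.4° − (20.2°)| = 90° − 20.2° = 69.8°.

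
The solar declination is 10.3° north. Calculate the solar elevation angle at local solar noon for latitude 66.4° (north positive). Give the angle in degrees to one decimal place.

33.9°

At local solar noon the hour angle is zero, so the elevation is 90° − |φ − δ| = 90° − |66.4° − (10.3°)| = 90° − 56.1° = 33.9°.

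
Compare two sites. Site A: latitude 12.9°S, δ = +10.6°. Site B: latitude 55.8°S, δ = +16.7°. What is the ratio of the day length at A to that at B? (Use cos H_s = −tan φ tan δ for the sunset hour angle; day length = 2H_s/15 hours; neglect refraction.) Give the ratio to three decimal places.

A: H_s = arccos(−tan -12.9° · tan 10.6°) = 87.54°, so 2H_s/15 = 11.6720 h.
B: H_s = arccos(−tan -55.8° · tan 16.7°) = 63.80°, so 2H_s/15 = 8.5067 h.
Ratio A/B = 11.6720 / 8.5067 = 1.3721.

1.372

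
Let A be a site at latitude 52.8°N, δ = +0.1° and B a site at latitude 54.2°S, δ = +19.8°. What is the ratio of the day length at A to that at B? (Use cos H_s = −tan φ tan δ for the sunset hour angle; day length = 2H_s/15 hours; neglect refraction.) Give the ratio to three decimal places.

1.501

A: H_s = arccos(−tan 52.8° · tan 0.1°) = 90.13°, so 2H_s/15 = 12.0173 h.
B: H_s = arccos(−tan -54.2° · tan 19.8°) = 60.05°, so 2H_s/15 = 8.0067 h.
Ratio A/B = 12.0173 / 8.0067 = 1.5009.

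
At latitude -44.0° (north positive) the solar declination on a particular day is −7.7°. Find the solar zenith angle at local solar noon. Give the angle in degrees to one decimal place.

36.3°

At local solar noon the hour angle is zero, so the zenith angle is |φ − δ| = |-44.0° − (-7.7°)| = 36.3°.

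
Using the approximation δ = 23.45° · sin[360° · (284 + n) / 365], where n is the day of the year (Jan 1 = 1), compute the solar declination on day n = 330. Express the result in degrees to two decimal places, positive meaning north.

360 × (284 + 330) / 365 = 605.589°; sin(605.589°) = -0.9106.
δ = 23.45 × -0.9106 = -21.354° ≈ -21.35°.

-21.35°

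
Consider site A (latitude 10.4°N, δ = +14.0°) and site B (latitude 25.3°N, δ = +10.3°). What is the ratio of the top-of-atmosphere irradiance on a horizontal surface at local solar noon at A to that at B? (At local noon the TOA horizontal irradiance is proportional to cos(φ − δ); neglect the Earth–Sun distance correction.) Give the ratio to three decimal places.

A: cos θ_z = cos(10.4° − (14.0°)) = 0.9980.
B: cos θ_z = cos(25.3° − (10.3°)) = 0.9659.
Ratio A/B = 0.9980 / 0.9659 = 1.0332.

1.033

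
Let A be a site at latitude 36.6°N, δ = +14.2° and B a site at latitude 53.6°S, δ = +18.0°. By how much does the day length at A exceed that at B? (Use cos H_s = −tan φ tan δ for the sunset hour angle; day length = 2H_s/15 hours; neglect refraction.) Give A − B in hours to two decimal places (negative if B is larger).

+4.93 h

A: H_s = arccos(−tan 36.6° · tan 14.2°) = 100.83°, so 2H_s/15 = 13.4440 h.
B: H_s = arccos(−tan -53.6° · tan 18.0°) = 63.85°, so 2H_s/15 = 8.5133 h.
A − B = 13.4440 − 8.5133 = 4.9307 h.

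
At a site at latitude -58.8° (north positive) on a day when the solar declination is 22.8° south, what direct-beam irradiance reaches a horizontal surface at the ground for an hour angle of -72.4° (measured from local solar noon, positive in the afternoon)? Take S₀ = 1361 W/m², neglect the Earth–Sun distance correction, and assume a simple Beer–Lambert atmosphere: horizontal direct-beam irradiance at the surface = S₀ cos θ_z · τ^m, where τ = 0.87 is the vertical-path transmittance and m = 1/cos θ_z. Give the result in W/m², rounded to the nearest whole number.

With φ = -58.8°, δ = -22.8°, H = -72.40°: sin φ sin δ = 0.3315, cos φ cos δ cos H = 0.1444, so cos θ_z = 0.4759.
Air mass m = 1/cos θ_z = 1/0.4759 = 2.101; τ^m = 0.87^2.101 = 0.7463.
Surface direct beam = 1361 × 0.4759 × 0.7463 = 483.38 W/m².

483 W/m²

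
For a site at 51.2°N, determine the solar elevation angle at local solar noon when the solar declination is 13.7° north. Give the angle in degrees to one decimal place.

At local solar noon the hour angle is zero, so the elevation is 90° − |φ − δ| = 90° − |51.2° − (13.7°)| = 90° − 37.5° = 52.5°.

52.5°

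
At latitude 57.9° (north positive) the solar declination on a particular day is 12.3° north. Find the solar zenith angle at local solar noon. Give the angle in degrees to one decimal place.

At local solar noon the hour angle is zero, so the zenith angle is |φ − δ| = |57.9° − (12.3°)| = 45.6°.

45.6°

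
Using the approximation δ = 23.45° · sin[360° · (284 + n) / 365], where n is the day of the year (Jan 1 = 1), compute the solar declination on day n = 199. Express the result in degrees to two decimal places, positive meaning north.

+21.01°

360 × (284 + 199) / 365 = 476.384°; sin(476.384°) = 0.8958.
δ = 23.45 × 0.8958 = 21.007° ≈ +21.01°.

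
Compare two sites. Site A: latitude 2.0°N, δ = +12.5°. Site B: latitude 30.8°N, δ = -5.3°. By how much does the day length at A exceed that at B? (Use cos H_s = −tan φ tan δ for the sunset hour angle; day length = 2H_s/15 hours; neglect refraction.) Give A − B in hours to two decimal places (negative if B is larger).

+0.48 h

A: H_s = arccos(−tan 2.0° · tan 12.5°) = 90.44°, so 2H_s/15 = 12.0587 h.
B: H_s = arccos(−tan 30.8° · tan -5.3°) = 86.83°, so 2H_s/15 = 11.5773 h.
A − B = 12.0587 − 11.5773 = 0.4814 h.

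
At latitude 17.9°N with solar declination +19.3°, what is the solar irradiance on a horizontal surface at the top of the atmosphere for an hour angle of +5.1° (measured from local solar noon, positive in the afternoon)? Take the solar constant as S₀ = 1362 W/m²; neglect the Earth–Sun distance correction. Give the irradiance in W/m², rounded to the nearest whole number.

1357 W/m²

cos θ_z = sin φ sin δ + cos φ cos δ cos H = (0.3074)(0.3305) + (0.9516)(0.9438)(0.9960) = 0.9961.
Top-of-atmosphere irradiance = S₀ cos θ_z = 1362 × 0.9961 = 1356.69 W/m².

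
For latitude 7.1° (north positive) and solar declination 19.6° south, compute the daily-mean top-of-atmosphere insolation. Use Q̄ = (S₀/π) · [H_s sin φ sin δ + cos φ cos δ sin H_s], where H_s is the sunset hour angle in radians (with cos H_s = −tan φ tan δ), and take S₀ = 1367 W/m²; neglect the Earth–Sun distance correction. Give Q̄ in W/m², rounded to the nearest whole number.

cos H_s = −tan(7.1°) · tan(-19.6°) = 0.0444, so H_s = arccos(0.0444) = 87.46°. In radians, H_s = 1.5265.
H_s sin φ sin δ = 1.5265 × 0.1236 × -0.3355 = -0.0633.
cos φ cos δ sin H_s = 0.9923 × 0.9421 × 0.9990 = 0.9339.
Q̄ = (1367/π) × (-0.0633 + 0.9339) = 435.13 × 0.8706 = 378.82 W/m².

379 W/m²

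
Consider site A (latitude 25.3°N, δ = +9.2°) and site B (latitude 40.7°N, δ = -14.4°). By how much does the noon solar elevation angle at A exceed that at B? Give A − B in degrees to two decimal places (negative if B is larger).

+39.00°

A: 90° − |25.3 − (9.2)| = 73.90°.
B: 90° − |40.7 − (-14.4)| = 34.90°.
A − B = 73.90 − 34.90 = 39.00°.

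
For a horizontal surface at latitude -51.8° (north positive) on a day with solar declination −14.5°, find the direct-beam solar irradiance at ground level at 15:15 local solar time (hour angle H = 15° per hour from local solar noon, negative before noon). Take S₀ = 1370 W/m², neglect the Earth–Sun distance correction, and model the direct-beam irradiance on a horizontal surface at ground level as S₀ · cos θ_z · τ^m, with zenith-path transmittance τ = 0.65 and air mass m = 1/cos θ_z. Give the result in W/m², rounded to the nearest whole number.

391 W/m²

Hour angle H = 15° × (15.25 − 12) = 48.75°.
cos θ_z = sin φ sin δ + cos φ cos δ cos H = (-0.7859)(-0.2504) + (0.6184)(0.9681)(0.6593) = 0.5915.
Air mass m = 1/cos θ_z = 1/0.5915 = 1.691; τ^m = 0.65^1.691 = 0.4827.
Surface direct beam = 1370 × 0.5915 × 0.4827 = 391.16 W/m².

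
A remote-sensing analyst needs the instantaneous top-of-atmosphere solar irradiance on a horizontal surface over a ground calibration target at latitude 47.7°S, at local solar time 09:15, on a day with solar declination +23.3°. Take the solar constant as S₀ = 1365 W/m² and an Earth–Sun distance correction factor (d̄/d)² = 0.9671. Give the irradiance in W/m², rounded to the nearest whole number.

Hour angle H = 15° × (9.25 − 12) = -41.25°.
With φ = -47.7°, δ = 23.3°, H = -41.25°: sin φ sin δ = -0.2926, cos φ cos δ cos H = 0.4647, so cos θ_z = 0.1721.
Top-of-atmosphere irradiance = S₀ (d̄/d)² cos θ_z = 1365 × 0.9671 × 0.1721 = 227.19 W/m².

227 W/m²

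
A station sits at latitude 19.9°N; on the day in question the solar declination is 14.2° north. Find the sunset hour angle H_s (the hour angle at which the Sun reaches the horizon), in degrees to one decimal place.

cos H_s = −tan(19.9°) · tan(14.2°) = -0.0916, so H_s = arccos(-0.0916) = 95.26°.

95.3°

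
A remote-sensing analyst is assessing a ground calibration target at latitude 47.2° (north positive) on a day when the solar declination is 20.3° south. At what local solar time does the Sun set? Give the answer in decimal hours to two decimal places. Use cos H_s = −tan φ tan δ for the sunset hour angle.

16.43 h

The sunset hour angle satisfies cos H_s = −tan φ tan δ = 0.3995, giving H_s = 66.45°.
Sunset is at 12 + H_s/15 = 12 + 4.430 = 16.430 h local solar time.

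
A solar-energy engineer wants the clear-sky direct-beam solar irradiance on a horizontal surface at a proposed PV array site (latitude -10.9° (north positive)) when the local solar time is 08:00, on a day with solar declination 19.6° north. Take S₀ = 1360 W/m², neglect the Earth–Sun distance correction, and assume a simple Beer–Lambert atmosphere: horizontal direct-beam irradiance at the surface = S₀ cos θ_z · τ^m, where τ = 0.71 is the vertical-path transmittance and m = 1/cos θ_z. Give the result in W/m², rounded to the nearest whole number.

Hour angle H = 15° × (8 − 12) = -60.00°.
With φ = -10.9°, δ = 19.6°, H = -60.00°: sin φ sin δ = -0.0634, cos φ cos δ cos H = 0.4625, so cos θ_z = 0.3991.
Air mass m = 1/cos θ_z = 1/0.3991 = 2.506; τ^m = 0.71^2.506 = 0.4239.
Surface direct beam = 1360 × 0.3991 × 0.4239 = 230.08 W/m².

230 W/m²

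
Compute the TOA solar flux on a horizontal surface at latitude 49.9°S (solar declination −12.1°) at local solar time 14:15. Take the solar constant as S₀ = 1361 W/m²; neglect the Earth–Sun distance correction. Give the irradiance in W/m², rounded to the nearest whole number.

931 W/m²

Hour angle H = 15° × (14.25 − 12) = 33.75°.
With φ = -49.9°, δ = -12.1°, H = 33.75°: sin φ sin δ = 0.1603, cos φ cos δ cos H = 0.5237, so cos θ_z = 0.6840.
Top-of-atmosphere irradiance = S₀ cos θ_z = 1361 × 0.6840 = 930.92 W/m².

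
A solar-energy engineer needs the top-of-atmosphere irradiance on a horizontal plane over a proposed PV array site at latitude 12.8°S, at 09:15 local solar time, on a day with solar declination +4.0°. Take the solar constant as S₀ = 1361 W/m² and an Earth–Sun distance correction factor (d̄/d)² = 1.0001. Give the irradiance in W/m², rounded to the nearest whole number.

Hour angle H = 15° × (9.25 − 12) = -41.25°.
cos θ_z = sin(-12.8°) sin(4.0°) + cos(-12.8°) cos(4.0°) cos(-41.25°) = -0.0155 + 0.7314 = 0.7159.
Top-of-atmosphere irradiance = S₀ (d̄/d)² cos θ_z = 1361 × 1.0001 × 0.7159 = 974.44 W/m².

974 W/m²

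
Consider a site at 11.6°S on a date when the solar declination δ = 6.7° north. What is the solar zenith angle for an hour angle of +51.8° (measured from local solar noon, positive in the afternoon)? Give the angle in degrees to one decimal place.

54.7°

cos θ_z = sin φ sin δ + cos φ cos δ cos H = (-0.2011)(0.1167) + (0.9796)(0.9932)(0.6184) = 0.5782.
θ_z = arccos(0.5782) = 54.68°.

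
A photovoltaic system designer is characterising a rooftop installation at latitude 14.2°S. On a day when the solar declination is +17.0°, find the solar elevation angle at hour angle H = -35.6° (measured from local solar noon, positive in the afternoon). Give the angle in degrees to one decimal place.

43.0°

cos θ_z = sin φ sin δ + cos φ cos δ cos H = (-0.2453)(0.2924) + (0.9694)(0.9563)(0.8131) = 0.6820.
θ_z = arccos(0.6820) = 47.00°, so the elevation is 90° − 47.00° = 43.00°.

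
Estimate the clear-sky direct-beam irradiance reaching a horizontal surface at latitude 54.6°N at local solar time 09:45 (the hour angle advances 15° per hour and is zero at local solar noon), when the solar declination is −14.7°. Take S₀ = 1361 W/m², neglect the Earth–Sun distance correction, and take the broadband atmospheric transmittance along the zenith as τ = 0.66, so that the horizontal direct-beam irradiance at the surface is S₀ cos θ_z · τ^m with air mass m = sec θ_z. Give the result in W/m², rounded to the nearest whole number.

71 W/m²

Hour angle H = 15° × (9.75 − 12) = -33.75°.
cos θ_z = sin(54.6°) sin(-14.7°) + cos(54.6°) cos(-14.7°) cos(-33.75°) = -0.2068 + 0.4659 = 0.2591.
Air mass m = 1/cos θ_z = 1/0.2591 = 3.860; τ^m = 0.66^3.860 = 0.2011.
Surface direct beam = 1361 × 0.2591 × 0.2011 = 70.91 W/m².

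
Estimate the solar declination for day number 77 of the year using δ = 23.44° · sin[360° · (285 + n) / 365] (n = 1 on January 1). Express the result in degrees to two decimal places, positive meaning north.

-1.21°

360 × (285 + 77) / 365 = 357.041°; sin(357.041°) = -0.0516.
δ = 23.44 × -0.0516 = -1.210° ≈ -1.21°.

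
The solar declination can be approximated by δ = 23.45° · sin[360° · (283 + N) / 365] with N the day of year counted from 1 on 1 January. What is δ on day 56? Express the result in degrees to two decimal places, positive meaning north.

-10.15°

360 × (283 + 56) / 365 = 334.356°; sin(334.356°) = -0.4328.
δ = 23.45 × -0.4328 = -10.149° ≈ -10.15°.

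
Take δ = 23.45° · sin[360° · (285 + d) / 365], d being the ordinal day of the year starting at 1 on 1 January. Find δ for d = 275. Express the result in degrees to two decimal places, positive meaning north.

-5.01°

360 × (285 + 275) / 365 = 552.329°; sin(552.329°) = -0.2135.
δ = 23.45 × -0.2135 = -5.007° ≈ -5.01°.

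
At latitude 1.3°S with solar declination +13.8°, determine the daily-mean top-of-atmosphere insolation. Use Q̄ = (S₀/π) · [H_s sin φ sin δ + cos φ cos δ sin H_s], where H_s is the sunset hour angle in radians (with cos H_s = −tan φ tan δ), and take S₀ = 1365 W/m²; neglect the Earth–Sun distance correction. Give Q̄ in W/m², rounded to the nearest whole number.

418 W/m²

−tan φ tan δ = −(-0.0227)(0.2456) = 0.0056; H_s = arccos(0.0056) = 89.68°. In radians, H_s = 1.5652.
H_s sin φ sin δ = 1.5652 × -0.0227 × 0.2385 = -0.0085.
cos φ cos δ sin H_s = 0.9997 × 0.9711 × 1.0000 = 0.9708.
Q̄ = (1365/π) × (-0.0085 + 0.9708) = 434.49 × 0.9623 = 418.11 W/m².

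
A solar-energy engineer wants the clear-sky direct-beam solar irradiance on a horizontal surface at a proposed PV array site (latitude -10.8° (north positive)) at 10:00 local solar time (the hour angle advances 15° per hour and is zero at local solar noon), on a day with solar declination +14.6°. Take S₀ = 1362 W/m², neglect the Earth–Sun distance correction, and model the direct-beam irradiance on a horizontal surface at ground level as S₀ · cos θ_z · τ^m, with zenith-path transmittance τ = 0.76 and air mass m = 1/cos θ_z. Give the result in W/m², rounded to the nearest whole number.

742 W/m²

Hour angle H = 15° × (10 − 12) = -30.00°.
cos θ_z = sin(-10.8°) sin(14.6°) + cos(-10.8°) cos(14.6°) cos(-30.00°) = -0.0472 + 0.8232 = 0.7760.
Air mass m = 1/cos θ_z = 1/0.7760 = 1.289; τ^m = 0.76^1.289 = 0.7021.
Surface direct beam = 1362 × 0.7760 × 0.7021 = 742.06 W/m².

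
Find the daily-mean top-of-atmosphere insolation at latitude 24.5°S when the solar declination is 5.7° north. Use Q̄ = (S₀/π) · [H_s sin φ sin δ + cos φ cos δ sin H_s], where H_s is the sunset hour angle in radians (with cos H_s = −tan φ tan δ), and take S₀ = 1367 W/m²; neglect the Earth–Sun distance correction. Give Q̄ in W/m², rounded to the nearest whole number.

366 W/m²

−tan φ tan δ = −(-0.4557)(0.0998) = 0.0455; H_s = arccos(0.0455) = 87.39°. In radians, H_s = 1.5252.
H_s sin φ sin δ = 1.5252 × -0.4147 × 0.0993 = -0.0628.
cos φ cos δ sin H_s = 0.9100 × 0.9951 × 0.9990 = 0.9046.
Q̄ = (1367/π) × (-0.0628 + 0.9046) = 435.13 × 0.8418 = 366.29 W/m².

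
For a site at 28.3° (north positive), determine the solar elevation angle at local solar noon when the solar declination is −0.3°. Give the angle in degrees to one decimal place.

At local solar noon the hour angle is zero, so the elevation is 90° − |φ − δ| = 90° − |28.3° − (-0.3°)| = 90° − 28.6° = 61.4°.

61.4°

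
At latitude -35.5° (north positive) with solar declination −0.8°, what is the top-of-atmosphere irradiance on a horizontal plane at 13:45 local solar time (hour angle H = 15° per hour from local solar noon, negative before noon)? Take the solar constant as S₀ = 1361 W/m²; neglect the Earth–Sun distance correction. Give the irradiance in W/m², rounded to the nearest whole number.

1005 W/m²

Hour angle H = 15° × (13.75 − 12) = 26.25°.
cos θ_z = sin φ sin δ + cos φ cos δ cos H = (-0.5807)(-0.0140) + (0.8141)(0.9999)(0.8969) = 0.7382.
Top-of-atmosphere irradiance = S₀ cos θ_z = 1361 × 0.7382 = 1004.69 W/m².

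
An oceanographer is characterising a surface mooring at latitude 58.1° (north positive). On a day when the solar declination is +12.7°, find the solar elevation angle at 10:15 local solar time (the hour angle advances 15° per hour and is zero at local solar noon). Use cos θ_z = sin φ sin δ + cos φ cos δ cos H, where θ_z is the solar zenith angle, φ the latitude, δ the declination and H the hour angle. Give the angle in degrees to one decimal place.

40.5°

Hour angle H = 15° × (10.25 − 12) = -26.25°.
cos θ_z = sin φ sin δ + cos φ cos δ cos H = (0.8490)(0.2198) + (0.5284)(0.9755)(0.8969) = 0.6489.
θ_z = arccos(0.6489) = 49.54°, so the elevation is 90° − 49.54° = 40.46°.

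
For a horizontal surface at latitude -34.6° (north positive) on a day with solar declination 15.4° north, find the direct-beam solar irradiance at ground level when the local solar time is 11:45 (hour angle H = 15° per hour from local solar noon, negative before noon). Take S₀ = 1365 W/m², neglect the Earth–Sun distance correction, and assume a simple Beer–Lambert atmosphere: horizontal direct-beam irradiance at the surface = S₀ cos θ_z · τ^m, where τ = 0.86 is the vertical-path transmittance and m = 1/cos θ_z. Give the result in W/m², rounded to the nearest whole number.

692 W/m²

Hour angle H = 15° × (11.75 − 12) = -3.75°.
cos θ_z = sin(-34.6°) sin(15.4°) + cos(-34.6°) cos(15.4°) cos(-3.75°) = -0.1508 + 0.7919 = 0.6411.
Air mass m = 1/cos θ_z = 1/0.6411 = 1.560; τ^m = 0.86^1.560 = 0.7903.
Surface direct beam = 1365 × 0.6411 × 0.7903 = 691.59 W/m².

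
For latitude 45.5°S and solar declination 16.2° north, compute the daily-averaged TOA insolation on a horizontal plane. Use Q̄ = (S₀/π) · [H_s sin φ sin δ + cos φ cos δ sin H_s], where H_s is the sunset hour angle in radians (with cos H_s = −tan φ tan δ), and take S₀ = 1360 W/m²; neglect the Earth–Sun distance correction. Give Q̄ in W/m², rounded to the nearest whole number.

cos H_s = −tan(-45.5°) · tan(16.2°) = 0.2956, so H_s = arccos(0.2956) = 72.81°. In radians, H_s = 1.2708.
H_s sin φ sin δ = 1.2708 × -0.7133 × 0.2790 = -0.2529.
cos φ cos δ sin H_s = 0.7009 × 0.9603 × 0.9553 = 0.6430.
Q̄ = (1360/π) × (-0.2529 + 0.6430) = 432.90 × 0.3901 = 168.87 W/m².

169 W/m²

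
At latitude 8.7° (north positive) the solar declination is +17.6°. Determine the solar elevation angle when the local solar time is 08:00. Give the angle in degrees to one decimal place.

31.1°

Hour angle H = 15° × (8 − 12) = -60.00°.
cos θ_z = sin φ sin δ + cos φ cos δ cos H = (0.1513)(0.3024) + (0.9885)(0.9532)(0.5000) = 0.5169.
θ_z = arccos(0.5169) = 58.88°, so the elevation is 90° − 58.88° = 31.12°.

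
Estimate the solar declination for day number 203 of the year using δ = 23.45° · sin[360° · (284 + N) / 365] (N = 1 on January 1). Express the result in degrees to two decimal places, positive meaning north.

360 × (284 + 203) / 365 = 480.329°; sin(480.329°) = 0.8631.
δ = 23.45 × 0.8631 = 20.240° ≈ +20.24°.

+20.24°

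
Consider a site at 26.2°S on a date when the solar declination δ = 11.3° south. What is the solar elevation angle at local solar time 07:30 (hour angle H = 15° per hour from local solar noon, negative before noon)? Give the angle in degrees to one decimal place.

25.0°

Hour angle H = 15° × (7.5 − 12) = -67.50°.
cos θ_z = sin φ sin δ + cos φ cos δ cos H = (-0.4415)(-0.1959) + (0.8973)(0.9806)(0.3827) = 0.4232.
θ_z = arccos(0.4232) = 64.96°, so the elevation is 90° − 64.96° = 25.04°.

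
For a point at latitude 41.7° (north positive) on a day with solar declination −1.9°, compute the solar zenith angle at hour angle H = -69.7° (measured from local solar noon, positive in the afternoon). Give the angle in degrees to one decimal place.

76.3°

cos θ_z = sin φ sin δ + cos φ cos δ cos H = (0.6652)(-0.0332) + (0.7466)(0.9995)(0.3469) = 0.2368.
θ_z = arccos(0.2368) = 76.30°.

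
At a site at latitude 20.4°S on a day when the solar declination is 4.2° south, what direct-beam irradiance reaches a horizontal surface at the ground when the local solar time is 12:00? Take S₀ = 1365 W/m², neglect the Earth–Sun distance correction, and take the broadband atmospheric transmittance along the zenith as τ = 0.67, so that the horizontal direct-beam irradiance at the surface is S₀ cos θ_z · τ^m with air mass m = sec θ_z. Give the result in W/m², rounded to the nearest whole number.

Hour angle H = 15° × (12 − 12) = 0.00°.
cos θ_z = sin φ sin δ + cos φ cos δ cos H = (-0.3486)(-0.0732) + (0.9373)(0.9973)(1.0000) = 0.9603.
Air mass m = 1/cos θ_z = 1/0.9603 = 1.041; τ^m = 0.67^1.041 = 0.6591.
Surface direct beam = 1365 × 0.9603 × 0.6591 = 863.95 W/m².

864 W/m²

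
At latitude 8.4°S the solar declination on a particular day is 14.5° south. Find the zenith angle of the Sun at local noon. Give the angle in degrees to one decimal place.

At local solar noon the hour angle is zero, so the zenith angle is |φ − δ| = |-8.4° − (-14.5°)| = 6.1°.

6.1°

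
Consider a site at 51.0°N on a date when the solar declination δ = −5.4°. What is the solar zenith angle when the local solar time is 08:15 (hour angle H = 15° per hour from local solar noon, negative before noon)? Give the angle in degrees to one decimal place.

Hour angle H = 15° × (8.25 − 12) = -56.25°.
With φ = 51.0°, δ = -5.4°, H = -56.25°: sin φ sin δ = -0.0731, cos φ cos δ cos H = 0.3481, so cos θ_z = 0.2750.
θ_z = arccos(0.2750) = 74.04°.

74.0°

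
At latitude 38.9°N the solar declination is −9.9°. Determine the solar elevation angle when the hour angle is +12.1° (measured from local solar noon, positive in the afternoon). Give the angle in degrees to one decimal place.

39.9°

cos θ_z = sin φ sin δ + cos φ cos δ cos H = (0.6280)(-0.1719) + (0.7782)(0.9851)(0.9778) = 0.6416.
θ_z = arccos(0.6416) = 50.09°, so the elevation is 90° − 50.09° = 39.91°.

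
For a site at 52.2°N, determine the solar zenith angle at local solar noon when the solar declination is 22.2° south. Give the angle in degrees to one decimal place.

74.4°

At local solar noon the hour angle is zero, so the zenith angle is |φ − δ| = |52.2° − (-22.2°)| = 74.4°.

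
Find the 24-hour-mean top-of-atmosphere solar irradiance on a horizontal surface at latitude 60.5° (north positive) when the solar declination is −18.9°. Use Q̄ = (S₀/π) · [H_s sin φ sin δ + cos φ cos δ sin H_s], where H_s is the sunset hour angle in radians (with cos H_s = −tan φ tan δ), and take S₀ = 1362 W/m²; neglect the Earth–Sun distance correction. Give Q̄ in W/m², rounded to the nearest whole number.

cos H_s = −tan(60.5°) · tan(-18.9°) = 0.6051, so H_s = arccos(0.6051) = 52.76°. In radians, H_s = 0.9208.
H_s sin φ sin δ = 0.9208 × 0.8704 × -0.3239 = -0.2596.
cos φ cos δ sin H_s = 0.4924 × 0.9461 × 0.7961 = 0.3709.
Q̄ = (1362/π) × (-0.2596 + 0.3709) = 433.54 × 0.1113 = 48.25 W/m².

48 W/m²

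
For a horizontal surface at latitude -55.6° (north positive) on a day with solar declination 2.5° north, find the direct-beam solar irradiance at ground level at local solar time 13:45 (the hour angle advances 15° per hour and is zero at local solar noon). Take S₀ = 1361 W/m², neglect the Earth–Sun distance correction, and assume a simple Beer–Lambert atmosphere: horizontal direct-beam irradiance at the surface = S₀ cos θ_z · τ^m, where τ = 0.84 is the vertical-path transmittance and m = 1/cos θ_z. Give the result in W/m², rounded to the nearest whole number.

Hour angle H = 15° × (13.75 − 12) = 26.25°.
With φ = -55.6°, δ = 2.5°, H = 26.25°: sin φ sin δ = -0.0360, cos φ cos δ cos H = 0.5062, so cos θ_z = 0.4702.
Air mass m = 1/cos θ_z = 1/0.4702 = 2.127; τ^m = 0.84^2.127 = 0.6901.
Surface direct beam = 1361 × 0.4702 × 0.6901 = 441.62 W/m².

442 W/m²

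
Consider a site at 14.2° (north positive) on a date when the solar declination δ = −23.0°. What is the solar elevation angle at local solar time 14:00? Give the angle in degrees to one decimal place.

42.6°

Hour angle H = 15° × (14 − 12) = 30.00°.
With φ = 14.2°, δ = -23.0°, H = 30.00°: sin φ sin δ = -0.0958, cos φ cos δ cos H = 0.7728, so cos θ_z = 0.6770.
θ_z = arccos(0.6770) = 47.39°, so the elevation is 90° − 47.39° = 42.61°.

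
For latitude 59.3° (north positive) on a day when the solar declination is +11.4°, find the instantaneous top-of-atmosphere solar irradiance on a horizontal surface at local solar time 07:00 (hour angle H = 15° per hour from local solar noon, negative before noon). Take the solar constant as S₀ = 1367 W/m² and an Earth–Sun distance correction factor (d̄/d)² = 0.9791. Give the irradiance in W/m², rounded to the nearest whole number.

401 W/m²

Hour angle H = 15° × (7 − 12) = -75.00°.
cos θ_z = sin(59.3°) sin(11.4°) + cos(59.3°) cos(11.4°) cos(-75.00°) = 0.1700 + 0.1295 = 0.2995.
Top-of-atmosphere irradiance = S₀ (d̄/d)² cos θ_z = 1367 × 0.9791 × 0.2995 = 400.86 W/m².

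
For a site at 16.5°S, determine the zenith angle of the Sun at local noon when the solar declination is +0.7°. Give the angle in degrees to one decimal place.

At local solar noon the hour angle is zero, so the zenith angle is |φ − δ| = |-16.5° − (0.7°)| = 17.2°.

17.2°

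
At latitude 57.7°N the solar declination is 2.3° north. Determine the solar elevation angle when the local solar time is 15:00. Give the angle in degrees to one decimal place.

Hour angle H = 15° × (15 − 12) = 45.00°.
cos θ_z = sin(57.7°) sin(2.3°) + cos(57.7°) cos(2.3°) cos(45.00°) = 0.0339 + 0.3775 = 0.4114.
θ_z = arccos(0.4114) = 65.71°, so the elevation is 90° − 65.71° = 24.29°.

24.3°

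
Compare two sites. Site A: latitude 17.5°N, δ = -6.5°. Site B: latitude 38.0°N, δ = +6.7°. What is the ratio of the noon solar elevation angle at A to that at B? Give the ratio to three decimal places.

1.124

A: 90° − |17.5 − (-6.5)| = 66.00°.
B: 90° − |38.0 − (6.7)| = 58.70°.
Ratio A/B = 66.0000 / 58.7000 = 1.1244.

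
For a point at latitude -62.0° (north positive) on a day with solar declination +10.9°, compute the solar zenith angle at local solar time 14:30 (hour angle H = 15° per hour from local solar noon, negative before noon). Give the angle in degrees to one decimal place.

78.5°

Hour angle H = 15° × (14.5 − 12) = 37.50°.
cos θ_z = sin(-62.0°) sin(10.9°) + cos(-62.0°) cos(10.9°) cos(37.50°) = -0.1670 + 0.3657 = 0.1987.
θ_z = arccos(0.1987) = 78.54°.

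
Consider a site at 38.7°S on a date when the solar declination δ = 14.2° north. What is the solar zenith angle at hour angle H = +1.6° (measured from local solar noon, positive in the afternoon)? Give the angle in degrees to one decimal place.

cos θ_z = sin φ sin δ + cos φ cos δ cos H = (-0.6252)(0.2453) + (0.7804)(0.9694)(0.9996) = 0.6029.
θ_z = arccos(0.6029) = 52.92°.

52.9°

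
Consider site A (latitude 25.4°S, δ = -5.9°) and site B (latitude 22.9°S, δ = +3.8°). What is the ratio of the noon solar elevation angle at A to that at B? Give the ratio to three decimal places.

A: 90° − |-25.4 − (-5.9)| = 70.50°.
B: 90° − |-22.9 − (3.8)| = 63.30°.
Ratio A/B = 70.5000 / 63.3000 = 1.1137.

1.114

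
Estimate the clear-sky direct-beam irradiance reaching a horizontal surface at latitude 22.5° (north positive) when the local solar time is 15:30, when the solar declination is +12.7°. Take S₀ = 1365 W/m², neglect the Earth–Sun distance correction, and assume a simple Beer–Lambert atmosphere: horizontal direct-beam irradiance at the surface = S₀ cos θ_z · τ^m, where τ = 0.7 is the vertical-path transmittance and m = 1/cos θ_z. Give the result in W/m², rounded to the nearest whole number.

492 W/m²

Hour angle H = 15° × (15.5 − 12) = 52.50°.
With φ = 22.5°, δ = 12.7°, H = 52.50°: sin φ sin δ = 0.0841, cos φ cos δ cos H = 0.5487, so cos θ_z = 0.6328.
Air mass m = 1/cos θ_z = 1/0.6328 = 1.580; τ^m = 0.7^1.580 = 0.5692.
Surface direct beam = 1365 × 0.6328 × 0.5692 = 491.66 W/m².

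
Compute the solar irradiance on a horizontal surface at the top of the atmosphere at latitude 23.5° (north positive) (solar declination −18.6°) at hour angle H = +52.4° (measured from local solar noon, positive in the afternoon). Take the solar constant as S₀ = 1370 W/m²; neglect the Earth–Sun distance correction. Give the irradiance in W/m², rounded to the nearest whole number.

With φ = 23.5°, δ = -18.6°, H = 52.40°: sin φ sin δ = -0.1272, cos φ cos δ cos H = 0.5303, so cos θ_z = 0.4031.
Top-of-atmosphere irradiance = S₀ cos θ_z = 1370 × 0.4031 = 552.25 W/m².

552 W/m²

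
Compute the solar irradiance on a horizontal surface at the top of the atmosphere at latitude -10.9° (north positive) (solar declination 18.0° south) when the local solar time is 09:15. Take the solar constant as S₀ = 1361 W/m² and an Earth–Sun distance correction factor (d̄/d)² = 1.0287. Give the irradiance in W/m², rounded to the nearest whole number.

Hour angle H = 15° × (9.25 − 12) = -41.25°.
cos θ_z = sin(-10.9°) sin(-18.0°) + cos(-10.9°) cos(-18.0°) cos(-41.25°) = 0.0584 + 0.7021 = 0.7605.
Top-of-atmosphere irradiance = S₀ (d̄/d)² cos θ_z = 1361 × 1.0287 × 0.7605 = 1064.75 W/m².

1065 W/m²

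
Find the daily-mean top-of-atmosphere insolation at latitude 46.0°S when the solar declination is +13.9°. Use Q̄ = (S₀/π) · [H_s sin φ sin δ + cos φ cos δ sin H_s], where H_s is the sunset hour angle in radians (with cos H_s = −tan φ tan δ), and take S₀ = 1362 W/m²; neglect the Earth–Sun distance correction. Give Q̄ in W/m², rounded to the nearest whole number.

184 W/m²

The sunset hour angle satisfies cos H_s = −tan φ tan δ = 0.2563, giving H_s = 75.15°. In radians, H_s = 1.3116.
H_s sin φ sin δ = 1.3116 × -0.7193 × 0.2402 = -0.2266.
cos φ cos δ sin H_s = 0.6947 × 0.9707 × 0.9666 = 0.6518.
Q̄ = (1362/π) × (-0.2266 + 0.6518) = 433.54 × 0.4252 = 184.34 W/m².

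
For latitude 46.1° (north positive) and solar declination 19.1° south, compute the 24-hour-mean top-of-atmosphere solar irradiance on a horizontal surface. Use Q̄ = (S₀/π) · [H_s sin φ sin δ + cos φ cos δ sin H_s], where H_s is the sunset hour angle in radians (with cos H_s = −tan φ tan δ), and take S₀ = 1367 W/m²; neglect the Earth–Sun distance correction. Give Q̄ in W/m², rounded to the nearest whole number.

cos H_s = −tan(46.1°) · tan(-19.1°) = 0.3598, so H_s = arccos(0.3598) = 68.91°. In radians, H_s = 1.2027.
H_s sin φ sin δ = 1.2027 × 0.7206 × -0.3272 = -0.2836.
cos φ cos δ sin H_s = 0.6934 × 0.9449 × 0.9330 = 0.6113.
Q̄ = (1367/π) × (-0.2836 + 0.6113) = 435.13 × 0.3277 = 142.59 W/m².

143 W/m²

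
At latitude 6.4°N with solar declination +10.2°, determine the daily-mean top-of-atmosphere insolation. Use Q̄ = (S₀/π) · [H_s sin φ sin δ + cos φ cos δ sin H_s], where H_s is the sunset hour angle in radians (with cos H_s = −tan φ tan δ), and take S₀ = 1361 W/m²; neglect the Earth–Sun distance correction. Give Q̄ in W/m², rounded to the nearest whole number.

The sunset hour angle satisfies cos H_s = −tan φ tan δ = -0.0202, giving H_s = 91.16°. In radians, H_s = 1.5910.
H_s sin φ sin δ = 1.5910 × 0.1115 × 0.1771 = 0.0314.
cos φ cos δ sin H_s = 0.9938 × 0.9842 × 0.9998 = 0.9779.
Q̄ = (1361/π) × (0.0314 + 0.9779) = 433.22 × 1.0093 = 437.25 W/m².

437 W/m²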